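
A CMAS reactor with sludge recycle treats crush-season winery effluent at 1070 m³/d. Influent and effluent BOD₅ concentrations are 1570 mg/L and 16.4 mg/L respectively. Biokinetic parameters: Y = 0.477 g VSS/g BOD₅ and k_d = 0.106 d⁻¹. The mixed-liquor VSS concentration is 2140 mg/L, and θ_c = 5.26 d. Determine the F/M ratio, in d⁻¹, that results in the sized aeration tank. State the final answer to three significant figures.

From the SRT design equation V = Y Q (S₀−S) θ_c / [X (1 + k_d θ_c)] = 0.477 × 1070 × (1570 − 16.4) × 5.26 / [2140 × (1 + 0.106 × 5.26)] = 4.17×10^6 / 3333 = 1251 m³.
F/M = applied load / biomass = Q·S₀/(V·X) = 1070 × 1570 / (1251 × 2140) = 0.6273 d⁻¹.

F/M ≈ 0.627 d⁻¹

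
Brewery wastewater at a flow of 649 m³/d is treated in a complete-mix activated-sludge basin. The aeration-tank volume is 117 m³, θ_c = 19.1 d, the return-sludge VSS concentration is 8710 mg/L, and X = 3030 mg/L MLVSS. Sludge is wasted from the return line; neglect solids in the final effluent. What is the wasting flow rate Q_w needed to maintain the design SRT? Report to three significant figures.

θ_c = V·X/(Q_w·X_r) when wasting from the recycle, so Q_w = V·X/(θ_c·X_r) = 117.0 × 3030 / (19.1 × 8710) = 2.131 m³/d.

Q_w ≈ 2.13 m³/d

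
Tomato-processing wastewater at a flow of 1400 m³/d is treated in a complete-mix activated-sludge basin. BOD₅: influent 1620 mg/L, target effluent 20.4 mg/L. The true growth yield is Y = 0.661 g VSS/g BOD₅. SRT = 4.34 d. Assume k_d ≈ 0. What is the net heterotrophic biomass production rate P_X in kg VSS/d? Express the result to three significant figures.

P_X ≈ 1480 kg VSS/d

No decay correction is needed, so Y_obs = Y = 0.661.
Mass of BOD₅ removed per day: Q(S₀ − S) = 1400 × 1600 g/m³ = 2239 kg/d.
Net biomass production P_X = Y_obs × Q·(S₀ − S) = 0.6610 × 2239 = 1480 kg VSS/d.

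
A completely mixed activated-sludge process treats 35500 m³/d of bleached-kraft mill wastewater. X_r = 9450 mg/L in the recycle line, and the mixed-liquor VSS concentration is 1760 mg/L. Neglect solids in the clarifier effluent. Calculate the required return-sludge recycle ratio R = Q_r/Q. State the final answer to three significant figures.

R ≈ 0.229

Solids balance on the clarifier gives (1+R)X = R·X_r, so R = X/(X_r − X) = 1760 / (9450 − 1760) = 0.2289.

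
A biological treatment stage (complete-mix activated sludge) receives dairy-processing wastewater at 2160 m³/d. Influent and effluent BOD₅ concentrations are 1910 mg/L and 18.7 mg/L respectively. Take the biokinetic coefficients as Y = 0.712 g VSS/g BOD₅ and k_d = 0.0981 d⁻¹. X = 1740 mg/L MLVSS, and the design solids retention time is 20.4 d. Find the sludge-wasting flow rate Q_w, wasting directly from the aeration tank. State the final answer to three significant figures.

Q_w ≈ 557 m³/d

Rearranging the biomass balance for a CMAS with decay, V = Y·Q·ΔS·θ_c / [X·(1+k_d θ_c)] = 0.712 × 2160 × (1910 − 18.7) × 20.4 / [1740 × (1 + 0.0981 × 20.4)] = 5.93×10^7 / 5222 = 11363 m³.
For wasting at MLVSS concentration, Q_w = V/θ_c = 11363/20.4 = 557.0 m³/d.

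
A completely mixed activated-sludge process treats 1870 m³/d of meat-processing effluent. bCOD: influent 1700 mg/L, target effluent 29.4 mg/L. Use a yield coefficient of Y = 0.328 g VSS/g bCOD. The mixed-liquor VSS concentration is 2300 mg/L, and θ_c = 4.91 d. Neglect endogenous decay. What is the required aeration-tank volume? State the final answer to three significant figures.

V·X = Y·Q·ΔS·θ_c gives V = 0.328 × 1870 × (1700 − 29.4) × 4.91 / 2300 = 2187 m³.

V ≈ 2190 m³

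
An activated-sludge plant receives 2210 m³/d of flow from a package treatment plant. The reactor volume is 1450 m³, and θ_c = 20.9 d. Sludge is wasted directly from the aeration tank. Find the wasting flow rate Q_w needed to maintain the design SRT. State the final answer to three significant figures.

Q_w ≈ 69.4 m³/d

For wasting at MLVSS concentration, Q_w = V/θ_c = 1450/20.9 = 69.38 m³/d.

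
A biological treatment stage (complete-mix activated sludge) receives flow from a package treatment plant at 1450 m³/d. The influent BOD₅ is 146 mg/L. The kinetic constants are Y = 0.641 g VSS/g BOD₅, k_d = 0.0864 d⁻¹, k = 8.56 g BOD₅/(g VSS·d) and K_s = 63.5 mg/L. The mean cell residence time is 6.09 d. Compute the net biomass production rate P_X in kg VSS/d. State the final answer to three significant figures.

P_X ≈ 87.1 kg VSS/d

From the Monod/SRT balance for a CMAS, S = K_s·(1+k_d θ_c)/[θ_c·(Y k − k_d) − 1] = 63.5 × (1 + 0.0864 × 6.09) / [6.09 × (0.641 × 8.56 − 0.0864) − 1] = 96.91 / 31.89 = 3.039 mg/L.
Correct the yield for decay: Y_obs = Y/(1 + k_d θ_c) = 0.641 / (1 + 0.0864 × 6.09) = 0.641 / 1.526 = 0.4200.
Q·(S₀ − S) = 1450 × (146 − 3.04) × 10⁻³ = 207.3 kg/d removed.
Biomass produced: P_X = Y_obs·Q·ΔS = 0.4200 × 207.3 ≈ 87.06 kg VSS/d.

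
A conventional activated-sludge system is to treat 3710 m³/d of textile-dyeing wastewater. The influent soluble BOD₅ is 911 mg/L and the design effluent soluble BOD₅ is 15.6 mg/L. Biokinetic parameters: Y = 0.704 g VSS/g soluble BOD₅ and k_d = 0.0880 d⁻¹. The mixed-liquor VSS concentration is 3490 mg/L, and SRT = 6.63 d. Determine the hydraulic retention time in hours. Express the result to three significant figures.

Steady-state biomass mass balance: V·X·(1 + k_d·θ_c) = Y·Q·(S₀ − S)·θ_c, so V = 0.704 × 3710 × (911 − 15.6) × 6.63 / [3490 × (1 + 0.0880 × 6.63)] = 1.55×10^7 / 5526 = 2806 m³.
τ = V/Q = 2806/3710 = 0.7563 d, or 18.15 h.

τ ≈ 18.2 h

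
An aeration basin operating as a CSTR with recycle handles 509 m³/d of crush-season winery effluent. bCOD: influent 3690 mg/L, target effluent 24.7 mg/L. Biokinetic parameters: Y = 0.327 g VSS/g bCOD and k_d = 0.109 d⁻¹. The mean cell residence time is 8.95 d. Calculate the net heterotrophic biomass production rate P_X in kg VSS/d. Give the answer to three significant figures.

P_X ≈ 309 kg VSS/d

The observed yield is Y_obs = Y/(1 + k_d·θ_c) = 0.327 / (1 + 0.109 × 8.95) = 0.327 / 1.976 = 0.1655 g VSS per g bCOD removed.
ΔS = 3690 − 24.7 = 3665 mg/L, so the substrate removal rate is 509 × 3665/1000 = 1866 kg bCOD/d.
P_X = Y_obs · Q(S₀ − S) = 0.1655 × 1866 = 308.8 kg VSS/d.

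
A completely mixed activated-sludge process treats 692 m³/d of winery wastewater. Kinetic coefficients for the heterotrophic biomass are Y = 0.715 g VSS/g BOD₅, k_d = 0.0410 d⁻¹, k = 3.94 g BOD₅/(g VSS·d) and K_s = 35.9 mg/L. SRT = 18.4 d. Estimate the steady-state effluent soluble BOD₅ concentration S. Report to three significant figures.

From the Monod/SRT balance for a CMAS, S = K_s·(1+k_d θ_c)/[θ_c·(Y k − k_d) − 1] = 35.9 × (1 + 0.0410 × 18.4) / [18.4 × (0.715 × 3.94 − 0.0410) − 1] = 62.98 / 50.08 = 1.258 mg/L.

S ≈ 1.26 mg/L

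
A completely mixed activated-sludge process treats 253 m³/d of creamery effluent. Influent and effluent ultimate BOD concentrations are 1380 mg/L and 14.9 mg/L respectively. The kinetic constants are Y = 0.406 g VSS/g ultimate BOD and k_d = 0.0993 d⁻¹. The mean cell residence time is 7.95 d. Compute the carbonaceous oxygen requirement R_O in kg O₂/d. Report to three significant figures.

Observed yield with endogenous decay: Y_obs = Y / (1 + k_d·θ_c) = 0.406 / (1 + 0.0993 × 7.95) = 0.406 / 1.789 = 0.2269 g VSS/g ultimate BOD.
Q·(S₀ − S) = 253 × (1380 − 14.9) × 10⁻³ = 345.4 kg/d removed.
P_X = Y_obs·Q·(S₀ − S) = 0.2269 × 345.4 = 78.36 kg VSS/d.
R_O = Q·(S₀ − S) − 1.42·P_X = 345.4 − 1.42 × 78.36 = 234.1 kg O₂/d.

R_O ≈ 234 kg O₂/d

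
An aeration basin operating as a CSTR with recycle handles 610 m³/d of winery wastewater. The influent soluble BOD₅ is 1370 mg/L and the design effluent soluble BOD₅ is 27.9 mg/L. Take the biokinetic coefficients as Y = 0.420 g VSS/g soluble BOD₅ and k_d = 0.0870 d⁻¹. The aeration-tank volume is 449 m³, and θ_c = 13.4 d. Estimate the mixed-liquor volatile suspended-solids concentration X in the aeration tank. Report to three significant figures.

X ≈ 4740 mg/L

From V·X·(1 + k_d·θ_c) = Y·Q·(S₀ − S)·θ_c: X = 0.420 × 610 × (1370 − 27.9) × 13.4 / [449 × (1 + 0.0870 × 13.4)] = 4738 mg/L.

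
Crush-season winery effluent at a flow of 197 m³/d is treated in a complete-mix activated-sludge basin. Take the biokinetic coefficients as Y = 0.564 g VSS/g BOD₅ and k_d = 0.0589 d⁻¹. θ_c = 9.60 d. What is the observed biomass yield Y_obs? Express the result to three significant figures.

The observed yield is Y_obs = Y/(1 + k_d·θ_c) = 0.564 / (1 + 0.0589 × 9.60) = 0.564 / 1.565 = 0.3603 g VSS per g BOD₅ removed.

Y_obs ≈ 0.360 g VSS/g BOD₅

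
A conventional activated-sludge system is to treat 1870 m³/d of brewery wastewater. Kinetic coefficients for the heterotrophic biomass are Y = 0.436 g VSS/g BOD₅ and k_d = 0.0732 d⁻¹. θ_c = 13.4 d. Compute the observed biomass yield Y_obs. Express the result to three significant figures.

Y_obs ≈ 0.220 g VSS/g BOD₅

The observed yield is Y_obs = Y/(1 + k_d·θ_c) = 0.436 / (1 + 0.0732 × 13.4) = 0.436 / 1.981 = 0.2201 g VSS per g BOD₅ removed.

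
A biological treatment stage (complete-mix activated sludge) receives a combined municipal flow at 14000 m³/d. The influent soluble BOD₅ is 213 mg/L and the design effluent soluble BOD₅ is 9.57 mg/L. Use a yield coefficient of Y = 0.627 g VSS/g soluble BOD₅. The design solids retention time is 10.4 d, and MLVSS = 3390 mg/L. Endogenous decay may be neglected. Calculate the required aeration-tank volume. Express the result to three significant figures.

Biomass mass balance (decay neglected): V·X = Y·Q·(S₀ − S)·θ_c, so V = 0.627 × 14000 × (213 − 9.57) × 10.4 / 3390 = 5478 m³.

V ≈ 5480 m³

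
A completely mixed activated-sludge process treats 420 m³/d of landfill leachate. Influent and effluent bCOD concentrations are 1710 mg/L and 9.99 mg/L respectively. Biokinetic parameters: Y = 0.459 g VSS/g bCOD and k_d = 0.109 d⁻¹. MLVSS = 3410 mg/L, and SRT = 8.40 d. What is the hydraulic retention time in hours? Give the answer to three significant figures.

τ ≈ 24.1 h

From the SRT design equation V = Y Q (S₀−S) θ_c / [X (1 + k_d θ_c)] = 0.459 × 420 × (1710 − 9.99) × 8.40 / [3410 × (1 + 0.109 × 8.40)] = 2.75×10^6 / 6532 = 421.4 m³.
τ = V/Q = 421.4/420 = 1.003 d, or 24.08 h.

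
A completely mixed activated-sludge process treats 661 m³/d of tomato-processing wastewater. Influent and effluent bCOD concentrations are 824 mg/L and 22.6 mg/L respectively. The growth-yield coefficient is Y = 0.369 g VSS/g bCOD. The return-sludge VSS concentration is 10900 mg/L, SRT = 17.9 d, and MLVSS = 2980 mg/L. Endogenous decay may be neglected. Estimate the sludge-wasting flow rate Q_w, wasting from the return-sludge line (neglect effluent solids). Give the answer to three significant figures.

V·X = Y·Q·ΔS·θ_c gives V = 0.369 × 661 × (824 − 22.6) × 17.9 / 2980 = 1174 m³.
Q_w = (V·X)/(θ_c X_r) = 1174 × 2980 / (17.9 × 10900) = 17.93 m³/d.

Q_w ≈ 17.9 m³/d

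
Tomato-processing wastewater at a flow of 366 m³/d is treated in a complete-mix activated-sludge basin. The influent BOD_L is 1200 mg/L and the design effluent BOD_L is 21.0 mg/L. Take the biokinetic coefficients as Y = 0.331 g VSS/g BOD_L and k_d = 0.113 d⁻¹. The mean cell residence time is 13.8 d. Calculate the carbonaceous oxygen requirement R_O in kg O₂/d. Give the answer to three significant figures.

R_O ≈ 352 kg O₂/d

Correct the yield for decay: Y_obs = Y/(1 + k_d θ_c) = 0.331 / (1 + 0.113 × 13.8) = 0.331 / 2.559 = 0.1293.
Substrate removed = Q·(S₀ − S) = 366 m³/d × (1200 − 21.0) g/m³ = 4.32×10^5 g/d = 431.5 kg/d.
Net sludge production P_X = 0.1293 × 431.5 = 55.81 kg VSS/d.
R_O = Q·(S₀ − S) − 1.42·P_X = 431.5 − 1.42 × 55.81 = 352.3 kg O₂/d.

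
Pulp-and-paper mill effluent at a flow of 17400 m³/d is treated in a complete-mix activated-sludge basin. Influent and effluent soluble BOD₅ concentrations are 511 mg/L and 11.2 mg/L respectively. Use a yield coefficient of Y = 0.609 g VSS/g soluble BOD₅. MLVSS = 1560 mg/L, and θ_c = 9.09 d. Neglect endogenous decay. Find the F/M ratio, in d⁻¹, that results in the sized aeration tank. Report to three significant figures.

F/M ≈ 0.185 d⁻¹

Biomass mass balance (decay neglected): V·X = Y·Q·(S₀ − S)·θ_c, so V = 0.609 × 17400 × (511 − 11.2) × 9.09 / 1560 = 30860 m³.
F/M = applied load / biomass = Q·S₀/(V·X) = 17400 × 511 / (30860 × 1560) = 0.1847 d⁻¹.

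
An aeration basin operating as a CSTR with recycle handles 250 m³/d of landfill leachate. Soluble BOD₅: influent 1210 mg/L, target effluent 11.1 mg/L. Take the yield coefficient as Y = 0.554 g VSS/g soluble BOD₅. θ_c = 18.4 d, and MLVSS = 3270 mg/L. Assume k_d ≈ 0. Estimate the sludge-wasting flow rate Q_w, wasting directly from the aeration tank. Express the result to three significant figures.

Biomass mass balance (decay neglected): V·X = Y·Q·(S₀ − S)·θ_c, so V = 0.554 × 250 × (1210 − 11.1) × 18.4 / 3270 = 934.3 m³.
For wasting at MLVSS concentration, Q_w = V/θ_c = 934.3/18.4 = 50.78 m³/d.

Q_w ≈ 50.8 m³/d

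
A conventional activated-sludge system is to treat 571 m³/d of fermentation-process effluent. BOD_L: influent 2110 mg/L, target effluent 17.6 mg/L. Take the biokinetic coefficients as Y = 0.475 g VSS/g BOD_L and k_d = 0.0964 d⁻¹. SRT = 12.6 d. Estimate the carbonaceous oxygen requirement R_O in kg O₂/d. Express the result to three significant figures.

R_O ≈ 831 kg O₂/d

Y_obs = Y / (1 + k_d θ_c) = 0.475 / (1 + 0.0964 × 12.6) = 0.475 / 2.215 = 0.2145.
Substrate removed = Q·(S₀ − S) = 571 m³/d × (2110 − 17.6) g/m³ = 1.19×10^6 g/d = 1195 kg/d.
P_X = Y_obs·Q·(S₀ − S) = 0.2145 × 1195 = 256.3 kg VSS/d.
R_O = Q·ΔS − 1.42 P_X = 1195 − 363.9 = 830.9 kg O₂/d.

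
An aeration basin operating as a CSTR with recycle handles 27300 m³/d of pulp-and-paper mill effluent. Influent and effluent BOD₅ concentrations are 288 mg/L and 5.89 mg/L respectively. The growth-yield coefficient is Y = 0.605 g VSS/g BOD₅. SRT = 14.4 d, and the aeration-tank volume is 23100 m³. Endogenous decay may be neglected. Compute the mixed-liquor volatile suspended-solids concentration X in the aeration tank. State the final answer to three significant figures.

X ≈ 2900 mg/L

X = Y·Q·ΔS·θ_c / V = 0.605 × 27300 × (288 − 5.89) × 14.4 / 23100 = 2905 mg/L.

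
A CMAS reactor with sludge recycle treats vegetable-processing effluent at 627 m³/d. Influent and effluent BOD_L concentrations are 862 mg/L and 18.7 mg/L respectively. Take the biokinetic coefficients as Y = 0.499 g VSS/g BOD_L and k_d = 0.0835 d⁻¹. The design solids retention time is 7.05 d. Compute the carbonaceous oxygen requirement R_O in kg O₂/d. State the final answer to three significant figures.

Correct the yield for decay: Y_obs = Y/(1 + k_d θ_c) = 0.499 / (1 + 0.0835 × 7.05) = 0.499 / 1.589 = 0.3141.
Mass of BOD_L removed per day: Q(S₀ − S) = 627 × 843.3 g/m³ = 528.7 kg/d.
P_X = Y_obs·Q·(S₀ − S) = 0.3141 × 528.7 = 166.1 kg VSS/d.
Carbonaceous O₂ demand = substrate oxidised − cell-mass equivalent = 528.7 − 1.42 × 166.1 = 292.9 kg O₂/d.

R_O ≈ 293 kg O₂/d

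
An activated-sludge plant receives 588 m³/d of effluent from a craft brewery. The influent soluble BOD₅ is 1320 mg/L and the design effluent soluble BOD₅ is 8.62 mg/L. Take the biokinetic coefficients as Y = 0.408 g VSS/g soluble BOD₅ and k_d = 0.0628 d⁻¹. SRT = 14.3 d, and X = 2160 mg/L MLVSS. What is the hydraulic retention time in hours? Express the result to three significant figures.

τ ≈ 44.8 h

Steady-state biomass mass balance: V·X·(1 + k_d·θ_c) = Y·Q·(S₀ − S)·θ_c, so V = 0.408 × 588 × (1320 − 8.62) × 14.3 / [2160 × (1 + 0.0628 × 14.3)] = 4.5×10^6 / 4100 = 1097 m³.
HRT = V/Q = 1097 m³ / 588 m³·d⁻¹ = 1.866 d × 24 = 44.79 h.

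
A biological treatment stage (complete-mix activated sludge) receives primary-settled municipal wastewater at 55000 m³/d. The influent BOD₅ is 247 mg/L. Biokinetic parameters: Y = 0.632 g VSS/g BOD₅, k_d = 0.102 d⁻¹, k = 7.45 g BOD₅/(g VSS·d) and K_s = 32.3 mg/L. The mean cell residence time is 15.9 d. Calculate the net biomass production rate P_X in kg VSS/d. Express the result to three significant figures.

From the Monod/SRT balance for a CMAS, S = K_s·(1+k_d θ_c)/[θ_c·(Y k − k_d) − 1] = 32.3 × (1 + 0.102 × 15.9) / [15.9 × (0.632 × 7.45 − 0.102) − 1] = 84.68 / 72.24 = 1.172 mg/L.
The observed yield is Y_obs = Y/(1 + k_d·θ_c) = 0.632 / (1 + 0.102 × 15.9) = 0.632 / 2.622 = 0.2411 g VSS per g BOD₅ removed.
Substrate removed = Q·(S₀ − S) = 55000 m³/d × (247 − 1.17) g/m³ = 1.35×10^7 g/d = 13521 kg/d.
Biomass produced: P_X = Y_obs·Q·ΔS = 0.2411 × 13521 ≈ 3259 kg VSS/d.

P_X ≈ 3260 kg VSS/d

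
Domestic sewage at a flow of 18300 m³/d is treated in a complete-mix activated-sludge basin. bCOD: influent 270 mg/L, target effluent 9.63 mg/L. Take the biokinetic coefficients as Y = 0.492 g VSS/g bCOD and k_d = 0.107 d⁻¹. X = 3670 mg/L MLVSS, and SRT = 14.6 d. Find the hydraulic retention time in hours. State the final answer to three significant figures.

Rearranging the biomass balance for a CMAS with decay, V = Y·Q·ΔS·θ_c / [X·(1+k_d θ_c)] = 0.492 × 18300 × (270 − 9.63) × 14.6 / [3670 × (1 + 0.107 × 14.6)] = 3.42×10^7 / 9403 = 3640 m³.
τ = V/Q = 3640/18300 = 0.1989 d, or 4.774 h.

τ ≈ 4.77 h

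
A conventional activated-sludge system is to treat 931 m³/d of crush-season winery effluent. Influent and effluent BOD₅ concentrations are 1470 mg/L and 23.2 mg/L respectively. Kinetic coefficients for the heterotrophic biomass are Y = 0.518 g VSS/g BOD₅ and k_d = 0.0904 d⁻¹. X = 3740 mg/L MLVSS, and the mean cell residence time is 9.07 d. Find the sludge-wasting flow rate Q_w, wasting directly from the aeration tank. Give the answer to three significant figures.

From the SRT design equation V = Y Q (S₀−S) θ_c / [X (1 + k_d θ_c)] = 0.518 × 931 × (1470 − 23.2) × 9.07 / [3740 × (1 + 0.0904 × 9.07)] = 6.33×10^6 / 6807 = 929.8 m³.
With mixed-liquor wasting, θ_c = V/Q_w, so Q_w = V/θ_c = 929.8/9.07 = 102.5 m³/d.

Q_w ≈ 103 m³/d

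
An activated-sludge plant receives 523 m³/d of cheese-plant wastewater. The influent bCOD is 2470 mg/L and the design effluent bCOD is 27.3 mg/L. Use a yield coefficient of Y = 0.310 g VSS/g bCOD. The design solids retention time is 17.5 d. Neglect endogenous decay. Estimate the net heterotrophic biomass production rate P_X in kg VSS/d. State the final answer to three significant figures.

P_X ≈ 396 kg VSS/d

Since k_d ≈ 0, Y_obs = Y = 0.310 g VSS/g bCOD.
Mass of bCOD removed per day: Q(S₀ − S) = 523 × 2443 g/m³ = 1278 kg/d.
Biomass produced: P_X = Y_obs·Q·ΔS = 0.3100 × 1278 ≈ 396.0 kg VSS/d.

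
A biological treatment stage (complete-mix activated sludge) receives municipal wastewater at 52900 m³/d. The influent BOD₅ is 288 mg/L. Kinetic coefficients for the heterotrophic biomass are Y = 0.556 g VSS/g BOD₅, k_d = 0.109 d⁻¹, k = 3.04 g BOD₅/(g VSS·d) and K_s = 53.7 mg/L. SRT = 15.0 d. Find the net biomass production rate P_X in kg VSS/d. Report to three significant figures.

P_X ≈ 3150 kg VSS/d

From the Monod/SRT balance for a CMAS, S = K_s·(1+k_d θ_c)/[θ_c·(Y k − k_d) − 1] = 53.7 × (1 + 0.109 × 15.0) / [15.0 × (0.556 × 3.04 − 0.109) − 1] = 141.5 / 22.72 = 6.228 mg/L.
Y_obs = Y / (1 + k_d θ_c) = 0.556 / (1 + 0.109 × 15.0) = 0.556 / 2.635 = 0.2110.
Q·(S₀ − S) = 52900 × (288 − 6.23) × 10⁻³ = 14906 kg/d removed.
Biomass produced: P_X = Y_obs·Q·ΔS = 0.2110 × 14906 ≈ 3145 kg VSS/d.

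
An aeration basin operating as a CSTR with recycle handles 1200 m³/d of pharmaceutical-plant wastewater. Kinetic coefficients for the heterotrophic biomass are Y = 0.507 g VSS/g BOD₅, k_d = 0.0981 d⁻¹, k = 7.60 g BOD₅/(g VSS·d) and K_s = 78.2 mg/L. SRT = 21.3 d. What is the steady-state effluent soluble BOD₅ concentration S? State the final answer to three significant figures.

S ≈ 3.06 mg/L

Effluent substrate depends only on kinetics and SRT: S = K_s(1 + k_d θ_c) / [θ_c(Yk − k_d) − 1] = 78.2 × (1 + 0.0981 × 21.3) / [21.3 × (0.507 × 7.60 − 0.0981) − 1] = 241.6 / 78.98 = 3.059 mg/L.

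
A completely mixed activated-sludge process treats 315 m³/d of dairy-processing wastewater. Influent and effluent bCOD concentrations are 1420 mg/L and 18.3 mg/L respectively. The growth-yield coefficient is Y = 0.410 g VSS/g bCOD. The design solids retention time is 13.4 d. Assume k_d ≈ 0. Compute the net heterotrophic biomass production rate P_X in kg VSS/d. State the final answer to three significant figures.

Since k_d ≈ 0, Y_obs = Y = 0.410 g VSS/g bCOD.
Substrate removed = Q·(S₀ − S) = 315 m³/d × (1420 − 18.3) g/m³ = 4.42×10^5 g/d = 441.5 kg/d.
So the net sludge growth is P_X = 0.4100 × 441.5 = 181.0 kg VSS/d.

P_X ≈ 181 kg VSS/d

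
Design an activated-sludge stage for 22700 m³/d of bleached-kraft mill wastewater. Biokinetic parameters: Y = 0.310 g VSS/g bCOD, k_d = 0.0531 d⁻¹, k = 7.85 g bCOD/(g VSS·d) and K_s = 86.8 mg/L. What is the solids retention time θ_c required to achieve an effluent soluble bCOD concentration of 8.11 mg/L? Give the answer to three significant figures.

θ_c ≈ 6.46 d

From 1/θ_c = Y·k·S/(K_s + S) − k_d: Y·k·S/(K_s+S) = 0.310 × 7.85 × 8.11 / (86.8 + 8.11) = 0.2079 d⁻¹.
1/θ_c = 0.2079 − 0.0531 = 0.1548 d⁻¹, so θ_c = 6.458 d.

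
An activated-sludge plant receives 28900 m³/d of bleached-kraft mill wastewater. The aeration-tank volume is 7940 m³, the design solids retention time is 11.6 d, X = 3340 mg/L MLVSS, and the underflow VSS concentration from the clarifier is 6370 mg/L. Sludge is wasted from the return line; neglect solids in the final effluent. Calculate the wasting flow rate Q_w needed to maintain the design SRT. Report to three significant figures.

θ_c = V·X/(Q_w·X_r) when wasting from the recycle, so Q_w = V·X/(θ_c·X_r) = 7940 × 3340 / (11.6 × 6370) = 358.9 m³/d.

Q_w ≈ 359 m³/d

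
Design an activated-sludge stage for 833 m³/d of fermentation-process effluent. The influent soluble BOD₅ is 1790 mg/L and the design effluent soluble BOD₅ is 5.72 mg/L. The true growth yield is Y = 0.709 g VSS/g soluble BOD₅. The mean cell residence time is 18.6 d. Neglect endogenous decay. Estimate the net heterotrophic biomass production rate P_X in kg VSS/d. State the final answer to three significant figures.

P_X ≈ 1050 kg VSS/d

With endogenous decay neglected, the observed yield equals the true yield: Y_obs = Y = 0.709 g VSS/g soluble BOD₅.
Substrate removed = Q·(S₀ − S) = 833 m³/d × (1790 − 5.72) g/m³ = 1.49×10^6 g/d = 1486 kg/d.
P_X = Y_obs · Q(S₀ − S) = 0.7090 × 1486 = 1054 kg VSS/d.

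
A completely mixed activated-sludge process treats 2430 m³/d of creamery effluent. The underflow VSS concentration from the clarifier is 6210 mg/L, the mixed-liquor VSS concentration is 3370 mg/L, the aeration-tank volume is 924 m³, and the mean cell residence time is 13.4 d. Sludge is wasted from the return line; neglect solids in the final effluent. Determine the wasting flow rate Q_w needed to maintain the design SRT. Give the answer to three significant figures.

Q_w ≈ 37.4 m³/d

θ_c = V·X/(Q_w·X_r) when wasting from the recycle, so Q_w = V·X/(θ_c·X_r) = 924.0 × 3370 / (13.4 × 6210) = 37.42 m³/d.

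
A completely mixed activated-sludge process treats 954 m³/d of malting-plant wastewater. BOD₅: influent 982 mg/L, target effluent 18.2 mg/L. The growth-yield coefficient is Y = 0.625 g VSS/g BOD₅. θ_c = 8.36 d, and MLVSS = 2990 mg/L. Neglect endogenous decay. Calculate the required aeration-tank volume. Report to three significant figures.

V ≈ 1610 m³

With k_d = 0 the design equation reduces to V = Y Q (S₀−S) θ_c / X = 0.625 × 954 × (982 − 18.2) × 8.36 / 2990 = 1607 m³.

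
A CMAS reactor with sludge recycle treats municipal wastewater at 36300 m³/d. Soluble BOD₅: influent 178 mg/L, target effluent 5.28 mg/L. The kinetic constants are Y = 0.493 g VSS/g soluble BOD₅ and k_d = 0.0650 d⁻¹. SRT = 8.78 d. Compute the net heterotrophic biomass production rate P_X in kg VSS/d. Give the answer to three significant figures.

P_X ≈ 1970 kg VSS/d

Correct the yield for decay: Y_obs = Y/(1 + k_d θ_c) = 0.493 / (1 + 0.0650 × 8.78) = 0.493 / 1.571 = 0.3139.
Q·(S₀ − S) = 36300 × (178 − 5.28) × 10⁻³ = 6270 kg/d removed.
So the net sludge growth is P_X = 0.3139 × 6270 = 1968 kg VSS/d.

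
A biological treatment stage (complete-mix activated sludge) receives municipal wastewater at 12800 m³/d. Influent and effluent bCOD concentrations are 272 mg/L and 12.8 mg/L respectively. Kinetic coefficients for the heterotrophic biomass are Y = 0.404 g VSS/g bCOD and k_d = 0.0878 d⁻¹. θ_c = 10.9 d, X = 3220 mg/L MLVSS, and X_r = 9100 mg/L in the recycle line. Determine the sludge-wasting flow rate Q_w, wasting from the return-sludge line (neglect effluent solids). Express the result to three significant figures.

Q_w ≈ 75.3 m³/d

From the SRT design equation V = Y Q (S₀−S) θ_c / [X (1 + k_d θ_c)] = 0.404 × 12800 × (272 − 12.8) × 10.9 / [3220 × (1 + 0.0878 × 10.9)] = 1.46×10^7 / 6302 = 2318 m³.
Wasting from the return line (neglecting effluent solids): Q_w = V·X / (θ_c·X_r) = 2318 × 3220 / (10.9 × 9100) = 75.26 m³/d.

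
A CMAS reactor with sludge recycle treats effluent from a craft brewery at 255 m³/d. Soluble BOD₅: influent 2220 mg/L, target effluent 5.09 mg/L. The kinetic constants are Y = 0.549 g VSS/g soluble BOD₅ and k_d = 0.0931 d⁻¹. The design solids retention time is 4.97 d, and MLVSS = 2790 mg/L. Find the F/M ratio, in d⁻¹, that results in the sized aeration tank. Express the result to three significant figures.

F/M ≈ 0.537 d⁻¹

Steady-state biomass mass balance: V·X·(1 + k_d·θ_c) = Y·Q·(S₀ − S)·θ_c, so V = 0.549 × 255 × (2220 − 5.09) × 4.97 / [2790 × (1 + 0.0931 × 4.97)] = 1.54×10^6 / 4081 = 377.6 m³.
F/M = Q·S₀ / (V·X) = 255 × 2220 / (377.6 × 2790) = 0.5373 g soluble BOD₅·(g VSS·d)⁻¹.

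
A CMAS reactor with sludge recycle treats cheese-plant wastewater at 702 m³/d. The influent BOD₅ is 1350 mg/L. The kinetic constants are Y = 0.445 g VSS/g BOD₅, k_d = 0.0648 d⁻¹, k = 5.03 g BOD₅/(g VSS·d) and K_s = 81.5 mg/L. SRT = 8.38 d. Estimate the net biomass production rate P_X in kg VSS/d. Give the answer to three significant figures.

P_X ≈ 272 kg VSS/d

Effluent substrate depends only on kinetics and SRT: S = K_s(1 + k_d θ_c) / [θ_c(Yk − k_d) − 1] = 81.5 × (1 + 0.0648 × 8.38) / [8.38 × (0.445 × 5.03 − 0.0648) − 1] = 125.8 / 17.21 = 7.305 mg/L.
Correct the yield for decay: Y_obs = Y/(1 + k_d θ_c) = 0.445 / (1 + 0.0648 × 8.38) = 0.445 / 1.543 = 0.2884.
Mass of BOD₅ removed per day: Q(S₀ − S) = 702 × 1343 g/m³ = 942.6 kg/d.
P_X = Y_obs · Q(S₀ − S) = 0.2884 × 942.6 = 271.8 kg VSS/d.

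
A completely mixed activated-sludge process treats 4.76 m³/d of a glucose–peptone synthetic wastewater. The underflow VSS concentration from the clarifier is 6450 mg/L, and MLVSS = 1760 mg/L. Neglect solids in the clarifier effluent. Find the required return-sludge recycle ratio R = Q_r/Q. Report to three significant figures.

Mass balance around the secondary clarifier (neglecting effluent solids): R = X / (X_r − X) = 1760 / (6450 − 1760) = 0.3753.

R ≈ 0.375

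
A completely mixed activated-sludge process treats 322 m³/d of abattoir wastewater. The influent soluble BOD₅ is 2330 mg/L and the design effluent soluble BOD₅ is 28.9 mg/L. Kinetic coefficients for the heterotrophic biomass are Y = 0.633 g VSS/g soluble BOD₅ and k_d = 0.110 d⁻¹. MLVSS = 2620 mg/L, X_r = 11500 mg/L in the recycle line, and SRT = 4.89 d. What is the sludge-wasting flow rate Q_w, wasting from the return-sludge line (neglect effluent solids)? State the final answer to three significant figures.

Steady-state biomass mass balance: V·X·(1 + k_d·θ_c) = Y·Q·(S₀ − S)·θ_c, so V = 0.633 × 322 × (2330 − 28.9) × 4.89 / [2620 × (1 + 0.110 × 4.89)] = 2.29×10^6 / 4029 = 569.2 m³.
Wasting from the return line (neglecting effluent solids): Q_w = V·X / (θ_c·X_r) = 569.2 × 2620 / (4.89 × 11500) = 26.52 m³/d.

Q_w ≈ 26.5 m³/d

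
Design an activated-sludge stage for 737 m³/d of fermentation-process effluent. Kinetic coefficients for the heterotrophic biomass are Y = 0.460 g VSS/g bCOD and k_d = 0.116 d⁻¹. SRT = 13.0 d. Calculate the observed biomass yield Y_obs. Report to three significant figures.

Observed yield with endogenous decay: Y_obs = Y / (1 + k_d·θ_c) = 0.460 / (1 + 0.116 × 13.0) = 0.460 / 2.508 = 0.1834 g VSS/g bCOD.

Y_obs ≈ 0.183 g VSS/g bCOD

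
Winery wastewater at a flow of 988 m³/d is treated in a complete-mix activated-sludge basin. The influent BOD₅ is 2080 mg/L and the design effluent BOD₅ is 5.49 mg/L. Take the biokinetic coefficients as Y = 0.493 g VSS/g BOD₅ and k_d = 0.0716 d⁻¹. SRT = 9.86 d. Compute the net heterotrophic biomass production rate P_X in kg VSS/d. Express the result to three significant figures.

P_X ≈ 592 kg VSS/d

Correct the yield for decay: Y_obs = Y/(1 + k_d θ_c) = 0.493 / (1 + 0.0716 × 9.86) = 0.493 / 1.706 = 0.2890.
Q·(S₀ − S) = 988 × (2080 − 5.49) × 10⁻³ = 2050 kg/d removed.
P_X = Y_obs · Q(S₀ − S) = 0.2890 × 2050 = 592.3 kg VSS/d.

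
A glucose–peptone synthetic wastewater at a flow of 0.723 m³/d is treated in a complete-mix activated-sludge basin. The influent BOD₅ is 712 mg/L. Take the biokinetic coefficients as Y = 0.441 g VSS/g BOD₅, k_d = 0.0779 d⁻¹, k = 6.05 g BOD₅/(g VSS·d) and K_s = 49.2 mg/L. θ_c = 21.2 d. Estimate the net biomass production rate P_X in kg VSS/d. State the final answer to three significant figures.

From the Monod/SRT balance for a CMAS, S = K_s·(1+k_d θ_c)/[θ_c·(Y k − k_d) − 1] = 49.2 × (1 + 0.0779 × 21.2) / [21.2 × (0.441 × 6.05 − 0.0779) − 1] = 130.5 / 53.91 = 2.420 mg/L.
Observed yield with endogenous decay: Y_obs = Y / (1 + k_d·θ_c) = 0.441 / (1 + 0.0779 × 21.2) = 0.441 / 2.651 = 0.1663 g VSS/g BOD₅.
Substrate removed = Q·(S₀ − S) = 0.723 m³/d × (712 − 2.42) g/m³ = 5.13×10^2 g/d = 0.5130 kg/d.
So the net sludge growth is P_X = 0.1663 × 0.5130 = 0.08533 kg VSS/d.

P_X ≈ 0.0853 kg VSS/d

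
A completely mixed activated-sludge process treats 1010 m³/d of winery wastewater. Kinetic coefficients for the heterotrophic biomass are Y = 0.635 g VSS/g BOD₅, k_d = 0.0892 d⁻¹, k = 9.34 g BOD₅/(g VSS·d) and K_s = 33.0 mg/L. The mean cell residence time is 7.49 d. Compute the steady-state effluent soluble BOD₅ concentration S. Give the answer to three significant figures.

For a completely mixed reactor with recycle the Lawrence–McCarty relation gives S = K_s·(1 + k_d·θ_c) / [θ_c·(Y·k − k_d) − 1] = 33.0 × (1 + 0.0892 × 7.49) / [7.49 × (0.635 × 9.34 − 0.0892) − 1] = 55.05 / 42.75 = 1.288 mg/L.

S ≈ 1.29 mg/L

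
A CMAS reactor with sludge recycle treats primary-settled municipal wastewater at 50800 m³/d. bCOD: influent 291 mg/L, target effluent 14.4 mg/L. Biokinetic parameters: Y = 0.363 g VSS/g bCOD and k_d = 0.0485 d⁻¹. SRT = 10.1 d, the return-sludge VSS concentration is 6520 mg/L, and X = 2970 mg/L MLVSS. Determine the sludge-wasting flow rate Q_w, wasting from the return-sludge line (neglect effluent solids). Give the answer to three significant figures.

From the SRT design equation V = Y Q (S₀−S) θ_c / [X (1 + k_d θ_c)] = 0.363 × 50800 × (291 − 14.4) × 10.1 / [2970 × (1 + 0.0485 × 10.1)] = 5.15×10^7 / 4425 = 11642 m³.
θ_c = V·X/(Q_w·X_r) when wasting from the recycle, so Q_w = V·X/(θ_c·X_r) = 11642 × 2970 / (10.1 × 6520) = 525.1 m³/d.

Q_w ≈ 525 m³/d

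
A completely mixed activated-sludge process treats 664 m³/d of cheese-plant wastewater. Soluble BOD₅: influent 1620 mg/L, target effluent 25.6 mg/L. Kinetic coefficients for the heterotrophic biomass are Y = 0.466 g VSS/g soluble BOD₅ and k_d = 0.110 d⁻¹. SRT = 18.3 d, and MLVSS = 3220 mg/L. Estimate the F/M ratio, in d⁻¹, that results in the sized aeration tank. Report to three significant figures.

Steady-state biomass mass balance: V·X·(1 + k_d·θ_c) = Y·Q·(S₀ − S)·θ_c, so V = 0.466 × 664 × (1620 − 25.6) × 18.3 / [3220 × (1 + 0.110 × 18.3)] = 9.03×10^6 / 9702 = 930.6 m³.
F/M = applied load / biomass = Q·S₀/(V·X) = 664 × 1620 / (930.6 × 3220) = 0.3590 d⁻¹.

F/M ≈ 0.359 d⁻¹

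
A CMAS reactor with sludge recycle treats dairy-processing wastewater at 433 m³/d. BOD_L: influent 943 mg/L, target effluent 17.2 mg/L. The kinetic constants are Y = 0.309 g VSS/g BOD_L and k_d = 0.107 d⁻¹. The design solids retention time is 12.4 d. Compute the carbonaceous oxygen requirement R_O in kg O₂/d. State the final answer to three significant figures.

Correct the yield for decay: Y_obs = Y/(1 + k_d θ_c) = 0.309 / (1 + 0.107 × 12.4) = 0.309 / 2.327 = 0.1328.
Mass of BOD_L removed per day: Q(S₀ − S) = 433 × 925.8 g/m³ = 400.9 kg/d.
Biomass synthesised: P_X = Y_obs × 400.9 = 53.24 kg VSS/d.
R_O = Q·(S₀ − S) − 1.42·P_X = 400.9 − 1.42 × 53.24 = 325.3 kg O₂/d.

R_O ≈ 325 kg O₂/d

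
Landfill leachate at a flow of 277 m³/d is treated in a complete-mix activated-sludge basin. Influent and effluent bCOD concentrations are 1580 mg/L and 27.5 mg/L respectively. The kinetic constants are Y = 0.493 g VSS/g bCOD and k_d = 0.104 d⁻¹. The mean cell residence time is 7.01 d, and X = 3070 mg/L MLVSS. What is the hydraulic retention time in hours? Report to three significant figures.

τ ≈ 24.3 h

From the SRT design equation V = Y Q (S₀−S) θ_c / [X (1 + k_d θ_c)] = 0.493 × 277 × (1580 − 27.5) × 7.01 / [3070 × (1 + 0.104 × 7.01)] = 1.49×10^6 / 5308 = 280.0 m³.
τ = V/Q = 280.0/277 = 1.011 d, or 24.26 h.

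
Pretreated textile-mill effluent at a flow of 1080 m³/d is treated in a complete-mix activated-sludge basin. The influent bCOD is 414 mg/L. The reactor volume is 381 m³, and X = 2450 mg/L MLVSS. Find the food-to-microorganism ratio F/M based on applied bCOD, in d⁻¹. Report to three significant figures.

F/M = Q·S₀ / (V·X) = 1080 × 414 / (381.0 × 2450) = 0.4790 g bCOD·(g VSS·d)⁻¹.

F/M ≈ 0.479 d⁻¹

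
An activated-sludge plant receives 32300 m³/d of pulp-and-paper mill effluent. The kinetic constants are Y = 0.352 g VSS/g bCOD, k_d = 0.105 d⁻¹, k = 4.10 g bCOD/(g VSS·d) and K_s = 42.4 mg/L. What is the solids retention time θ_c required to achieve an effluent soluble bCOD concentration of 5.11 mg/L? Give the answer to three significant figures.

θ_c ≈ 19.9 d

Specific growth rate at S = 5.11 mg/L: μ = YkS/(K_s+S) = 0.352·4.10·5.11/(42.4+5.11) = 0.1552 d⁻¹.
1/θ_c = 0.1552 − 0.105 = 0.05023 d⁻¹, so θ_c = 19.91 d.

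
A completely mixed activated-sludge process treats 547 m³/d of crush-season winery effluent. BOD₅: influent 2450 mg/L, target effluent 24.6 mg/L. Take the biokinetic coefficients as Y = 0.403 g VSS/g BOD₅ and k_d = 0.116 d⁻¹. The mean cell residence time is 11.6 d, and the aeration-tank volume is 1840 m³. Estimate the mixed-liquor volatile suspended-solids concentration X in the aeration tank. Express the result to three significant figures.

From V·X·(1 + k_d·θ_c) = Y·Q·(S₀ − S)·θ_c: X = 0.403 × 547 × (2450 − 24.6) × 11.6 / [1840 × (1 + 0.116 × 11.6)] = 1437 mg/L.

X ≈ 1440 mg/L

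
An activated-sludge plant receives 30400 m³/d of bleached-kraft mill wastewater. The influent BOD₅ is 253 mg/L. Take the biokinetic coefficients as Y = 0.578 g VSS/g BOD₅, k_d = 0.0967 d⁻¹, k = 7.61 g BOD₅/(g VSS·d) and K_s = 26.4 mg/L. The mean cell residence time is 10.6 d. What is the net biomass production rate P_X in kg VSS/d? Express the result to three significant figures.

P_X ≈ 2180 kg VSS/d

Effluent substrate depends only on kinetics and SRT: S = K_s(1 + k_d θ_c) / [θ_c(Yk − k_d) − 1] = 26.4 × (1 + 0.0967 × 10.6) / [10.6 × (0.578 × 7.61 − 0.0967) − 1] = 53.46 / 44.60 = 1.199 mg/L.
The observed yield is Y_obs = Y/(1 + k_d·θ_c) = 0.578 / (1 + 0.0967 × 10.6) = 0.578 / 2.025 = 0.2854 g VSS per g BOD₅ removed.
Substrate removed = Q·(S₀ − S) = 30400 m³/d × (253 − 1.20) g/m³ = 7.65×10^6 g/d = 7655 kg/d.
Biomass produced: P_X = Y_obs·Q·ΔS = 0.2854 × 7655 ≈ 2185 kg VSS/d.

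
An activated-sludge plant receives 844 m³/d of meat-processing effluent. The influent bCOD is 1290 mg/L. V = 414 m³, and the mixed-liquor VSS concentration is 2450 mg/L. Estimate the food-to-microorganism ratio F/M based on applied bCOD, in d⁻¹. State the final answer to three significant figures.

F/M ≈ 1.07 d⁻¹

F/M = Q·S₀ / (V·X) = 844 × 1290 / (414.0 × 2450) = 1.073 g bCOD·(g VSS·d)⁻¹.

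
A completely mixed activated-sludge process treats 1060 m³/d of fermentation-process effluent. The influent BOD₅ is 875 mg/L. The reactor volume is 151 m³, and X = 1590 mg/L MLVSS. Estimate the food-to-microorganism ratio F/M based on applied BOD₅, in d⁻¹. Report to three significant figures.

F/M = Q·S₀ / (V·X) = 1060 × 875 / (151.0 × 1590) = 3.863 g BOD₅·(g VSS·d)⁻¹.

F/M ≈ 3.86 d⁻¹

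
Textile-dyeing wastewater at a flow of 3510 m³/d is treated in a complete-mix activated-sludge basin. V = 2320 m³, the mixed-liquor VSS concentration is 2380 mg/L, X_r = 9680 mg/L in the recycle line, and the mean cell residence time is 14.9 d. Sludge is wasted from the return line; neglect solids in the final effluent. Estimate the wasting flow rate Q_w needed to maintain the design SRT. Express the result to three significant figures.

Wasting from the return line (neglecting effluent solids): Q_w = V·X / (θ_c·X_r) = 2320 × 2380 / (14.9 × 9680) = 38.28 m³/d.

Q_w ≈ 38.3 m³/d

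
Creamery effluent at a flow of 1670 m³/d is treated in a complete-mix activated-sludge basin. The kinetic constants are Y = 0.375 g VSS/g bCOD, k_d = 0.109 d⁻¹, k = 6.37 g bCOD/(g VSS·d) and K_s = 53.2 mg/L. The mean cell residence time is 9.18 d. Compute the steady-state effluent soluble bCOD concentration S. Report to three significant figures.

S ≈ 5.34 mg/L

For a completely mixed reactor with recycle the Lawrence–McCarty relation gives S = K_s·(1 + k_d·θ_c) / [θ_c·(Y·k − k_d) − 1] = 53.2 × (1 + 0.109 × 9.18) / [9.18 × (0.375 × 6.37 − 0.109) − 1] = 106.4 / 19.93 = 5.341 mg/L.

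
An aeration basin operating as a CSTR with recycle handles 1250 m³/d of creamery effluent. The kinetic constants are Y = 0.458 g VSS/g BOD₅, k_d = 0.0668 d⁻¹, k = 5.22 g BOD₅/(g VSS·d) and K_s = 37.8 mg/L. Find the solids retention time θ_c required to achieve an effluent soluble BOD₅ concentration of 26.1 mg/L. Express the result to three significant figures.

At the target effluent, Y k S/(K_s+S) = 0.458×5.22×26.1/63.90 = 0.9765 d⁻¹.
θ_c = 1/(μ − k_d) = 1/(0.9765 − 0.0668) = 1/0.9097 = 1.099 d.

θ_c ≈ 1.10 d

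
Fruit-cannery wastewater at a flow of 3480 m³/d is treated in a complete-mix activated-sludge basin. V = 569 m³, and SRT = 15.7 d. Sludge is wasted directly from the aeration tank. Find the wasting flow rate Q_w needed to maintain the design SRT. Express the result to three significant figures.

With mixed-liquor wasting, θ_c = V/Q_w, so Q_w = V/θ_c = 569.0/15.7 = 36.24 m³/d.

Q_w ≈ 36.2 m³/d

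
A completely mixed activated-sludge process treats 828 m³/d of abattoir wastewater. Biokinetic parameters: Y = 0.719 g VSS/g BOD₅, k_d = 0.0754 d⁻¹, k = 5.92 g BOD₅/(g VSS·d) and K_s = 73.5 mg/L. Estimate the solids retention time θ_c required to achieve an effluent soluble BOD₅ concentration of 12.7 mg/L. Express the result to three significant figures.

θ_c ≈ 1.81 d

Specific growth rate at S = 12.7 mg/L: μ = YkS/(K_s+S) = 0.719·5.92·12.7/(73.5+12.7) = 0.6271 d⁻¹.
Then 1/θ_c = μ − k_d = 0.6271 − 0.0754 = 0.5517 d⁻¹, giving θ_c = 1.813 d.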